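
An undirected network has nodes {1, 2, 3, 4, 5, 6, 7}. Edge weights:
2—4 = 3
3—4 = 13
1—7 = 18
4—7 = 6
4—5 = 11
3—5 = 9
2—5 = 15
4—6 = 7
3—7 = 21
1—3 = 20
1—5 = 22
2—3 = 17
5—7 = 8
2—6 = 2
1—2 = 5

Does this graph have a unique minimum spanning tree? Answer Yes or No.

Sort edges by weight, then run Kruskal:
2—6 (2): add. Components now {1} {2,6} {3} {4} {5} {7}
2—4 (3): add. Components now {1} {2,4,6} {3} {5} {7}
1—2 (5): add. Components now {1,2,4,6} {3} {5} {7}
4—7 (6): add. Components now {1,2,4,6,7} {3} {5}
4—6 (7): skip — 4 and 6 already connected.
5—7 (8): add. Components now {1,2,4,5,6,7} {3}
3—5 (9): add. Components now {1,2,3,4,5,6,7}
Every non-tree edge has weight strictly greater than the heaviest edge on the tree path between its endpoints, so the MST is unique.

Yes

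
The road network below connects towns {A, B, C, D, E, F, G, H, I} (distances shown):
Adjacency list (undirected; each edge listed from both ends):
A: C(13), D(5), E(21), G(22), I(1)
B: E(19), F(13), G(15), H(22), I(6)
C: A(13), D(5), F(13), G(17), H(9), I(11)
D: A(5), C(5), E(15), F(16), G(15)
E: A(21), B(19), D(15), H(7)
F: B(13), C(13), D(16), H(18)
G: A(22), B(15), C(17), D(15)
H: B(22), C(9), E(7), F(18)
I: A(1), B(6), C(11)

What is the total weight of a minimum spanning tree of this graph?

61

Grow the tree from E using Prim:
Step 1: cheapest edge leaving the tree is E H (7); add H.
Step 2: cheapest edge leaving the tree is C H (9); add C.
Step 3: cheapest edge leaving the tree is C D (5); add D.
Step 4: cheapest edge leaving the tree is A D (5); add A.
Step 5: cheapest edge leaving the tree is A I (1); add I.
Step 6: cheapest edge leaving the tree is B I (6); add B.
Step 7: cheapest edge leaving the tree is B F (13); add F.
Step 8: cheapest edge leaving the tree is B G (15); add G.
MST edges: E H, C H, C D, A D, A I, B I, B F, B G; total weight 7+9+5+5+1+6+13+15 = 61.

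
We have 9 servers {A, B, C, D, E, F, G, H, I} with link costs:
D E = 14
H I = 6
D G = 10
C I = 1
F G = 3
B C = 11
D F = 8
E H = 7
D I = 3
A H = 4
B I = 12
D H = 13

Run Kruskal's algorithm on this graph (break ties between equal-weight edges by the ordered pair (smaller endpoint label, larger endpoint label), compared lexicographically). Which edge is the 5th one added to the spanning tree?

H-I

Sort edges by weight, then run Kruskal:
C I (1): add — endpoints in different components.
D I (3): add — endpoints in different components.
F G (3): add — endpoints in different components.
A H (4): add — endpoints in different components.
H I (6): add — endpoints in different components.
E H (7): add — endpoints in different components.
D F (8): add — endpoints in different components.
D G (10): skip — D and G already connected.
B C (11): add — endpoints in different components.
The 5th edge added is H I.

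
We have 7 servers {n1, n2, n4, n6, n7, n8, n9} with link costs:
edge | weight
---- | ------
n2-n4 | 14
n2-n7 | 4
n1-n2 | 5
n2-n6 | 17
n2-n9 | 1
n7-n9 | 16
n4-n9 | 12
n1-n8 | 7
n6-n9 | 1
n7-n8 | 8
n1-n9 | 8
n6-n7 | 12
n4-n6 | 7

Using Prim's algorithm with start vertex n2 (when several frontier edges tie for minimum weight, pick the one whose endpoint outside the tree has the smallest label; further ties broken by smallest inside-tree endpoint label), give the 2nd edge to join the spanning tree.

Prim, starting at n2.
Step 1: cheapest edge leaving the tree is n2-n9 (1); add n9.
Step 2: cheapest edge leaving the tree is n6-n9 (1); add n6.
Step 3: cheapest edge leaving the tree is n2-n7 (4); add n7.
Step 4: cheapest edge leaving the tree is n1-n2 (5); add n1.
Step 5: cheapest edge leaving the tree is n4-n6 (7); add n4.
Step 6: cheapest edge leaving the tree is n1-n8 (7); add n8.
The 2nd edge added is n6-n9.

n6-n9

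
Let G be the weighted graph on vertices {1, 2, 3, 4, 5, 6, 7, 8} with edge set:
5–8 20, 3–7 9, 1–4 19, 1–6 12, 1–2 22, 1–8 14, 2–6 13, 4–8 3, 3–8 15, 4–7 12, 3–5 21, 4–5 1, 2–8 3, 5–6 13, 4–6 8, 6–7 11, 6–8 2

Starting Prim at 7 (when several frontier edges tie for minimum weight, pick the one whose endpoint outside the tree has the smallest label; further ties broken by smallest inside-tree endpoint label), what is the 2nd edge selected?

6-7

Grow the tree from 7 using Prim:
Step 1: cheapest edge leaving the tree is 3–7 (9); add 3.
Step 2: cheapest edge leaving the tree is 6–7 (11); add 6.
Step 3: cheapest edge leaving the tree is 6–8 (2); add 8.
Step 4: cheapest edge leaving the tree is 2–8 (3); add 2.
Step 5: cheapest edge leaving the tree is 4–8 (3); add 4.
Step 6: cheapest edge leaving the tree is 4–5 (1); add 5.
Step 7: cheapest edge leaving the tree is 1–6 (12); add 1.
The 2nd edge added is 6–7.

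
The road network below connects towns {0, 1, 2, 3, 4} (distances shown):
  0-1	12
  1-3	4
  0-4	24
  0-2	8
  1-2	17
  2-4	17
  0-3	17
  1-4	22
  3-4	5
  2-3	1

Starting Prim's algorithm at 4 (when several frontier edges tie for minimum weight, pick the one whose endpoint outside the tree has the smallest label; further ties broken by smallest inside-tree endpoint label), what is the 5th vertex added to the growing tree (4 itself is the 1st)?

0

Grow the tree from 4 using Prim:
Step 1: cheapest edge leaving the tree is 3-4 (5); add 3.
Step 2: cheapest edge leaving the tree is 2-3 (1); add 2.
Step 3: cheapest edge leaving the tree is 1-3 (4); add 1.
Step 4: cheapest edge leaving the tree is 0-2 (8); add 0.
Vertex order: 4, 3, 2, 1, 0. The 5th vertex is 0.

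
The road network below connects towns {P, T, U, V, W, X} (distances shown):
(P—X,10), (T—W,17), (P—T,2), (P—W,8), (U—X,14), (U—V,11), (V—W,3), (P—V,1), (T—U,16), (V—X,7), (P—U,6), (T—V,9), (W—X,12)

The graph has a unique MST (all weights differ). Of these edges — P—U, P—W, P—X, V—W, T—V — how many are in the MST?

2

Sort edges by weight, then run Kruskal:
P—V (1): add — endpoints in different components.
P—T (2): add — endpoints in different components.
V—W (3): add — endpoints in different components.
P—U (6): add — endpoints in different components.
V—X (7): add — endpoints in different components.
MST edge set: {P—V, P—T, V—W, P—U, V—X}.
Of the listed edges, {P—U, V—W} are in the MST → 2.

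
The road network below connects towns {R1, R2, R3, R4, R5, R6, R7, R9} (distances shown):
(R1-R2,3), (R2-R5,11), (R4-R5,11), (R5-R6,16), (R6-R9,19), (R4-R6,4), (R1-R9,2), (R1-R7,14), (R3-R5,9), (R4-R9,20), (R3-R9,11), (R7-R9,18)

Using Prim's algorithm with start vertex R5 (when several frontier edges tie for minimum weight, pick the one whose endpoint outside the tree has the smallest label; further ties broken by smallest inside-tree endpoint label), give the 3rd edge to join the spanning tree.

R1-R2

Prim's algorithm from R5:
Step 1: cheapest edge leaving the tree is R3-R5 (9); add R3.
Step 2: cheapest edge leaving the tree is R2-R5 (11); add R2.
Step 3: cheapest edge leaving the tree is R1-R2 (3); add R1.
Step 4: cheapest edge leaving the tree is R1-R9 (2); add R9.
Step 5: cheapest edge leaving the tree is R4-R5 (11); add R4.
Step 6: cheapest edge leaving the tree is R4-R6 (4); add R6.
Step 7: cheapest edge leaving the tree is R1-R7 (14); add R7.
The 3rd edge added is R1-R2.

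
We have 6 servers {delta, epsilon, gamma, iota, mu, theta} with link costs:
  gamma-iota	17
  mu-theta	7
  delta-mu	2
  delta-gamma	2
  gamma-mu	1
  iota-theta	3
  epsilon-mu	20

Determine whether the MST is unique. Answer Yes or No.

No

Sort edges by weight, then run Kruskal:
gamma-mu (1): add. Components now {gamma,mu} {delta} {epsilon} {iota} {theta}
delta-gamma (2): add. Components now {delta,gamma,mu} {epsilon} {iota} {theta}
delta-mu (2): skip — mu and delta already connected.
iota-theta (3): add. Components now {delta,gamma,mu} {epsilon} {iota,theta}
mu-theta (7): add. Components now {delta,gamma,iota,mu,theta} {epsilon}
gamma-iota (17): skip — gamma and iota already connected.
epsilon-mu (20): add. Components now {delta,epsilon,gamma,iota,mu,theta}
Non-tree edge delta-mu has weight 2, equal to the heaviest edge on its tree cycle — swapping gives another MST of the same weight. Not unique.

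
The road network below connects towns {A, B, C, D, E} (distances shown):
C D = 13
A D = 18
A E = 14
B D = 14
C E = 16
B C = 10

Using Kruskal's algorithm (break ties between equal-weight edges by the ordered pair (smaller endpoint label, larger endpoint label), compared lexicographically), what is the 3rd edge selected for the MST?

A-E

Sort edges by weight, then run Kruskal:
B C (10): add. Components now {A} {B,C} {D} {E}
C D (13): add. Components now {A} {B,C,D} {E}
A E (14): add. Components now {A,E} {B,C,D}
B D (14): skip — B and D already connected.
C E (16): add. Components now {A,B,C,D,E}
The 3rd edge added is A E.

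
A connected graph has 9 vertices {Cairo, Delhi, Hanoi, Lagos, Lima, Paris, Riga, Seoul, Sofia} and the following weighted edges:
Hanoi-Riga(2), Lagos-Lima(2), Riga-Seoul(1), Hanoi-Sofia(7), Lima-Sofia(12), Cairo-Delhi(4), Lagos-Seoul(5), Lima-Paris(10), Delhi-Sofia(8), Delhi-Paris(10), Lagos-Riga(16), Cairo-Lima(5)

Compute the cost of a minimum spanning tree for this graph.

Kruskal's algorithm — process edges by increasing weight (ties by edge label):
Riga-Seoul (1): add — endpoints in different components.
Hanoi-Riga (2): add — endpoints in different components.
Lagos-Lima (2): add — endpoints in different components.
Cairo-Delhi (4): add — endpoints in different components.
Cairo-Lima (5): add — endpoints in different components.
Lagos-Seoul (5): add — endpoints in different components.
Hanoi-Sofia (7): add — endpoints in different components.
Delhi-Sofia (8): skip — Delhi and Sofia already connected.
Delhi-Paris (10): add — endpoints in different components.
MST edges: Riga-Seoul, Hanoi-Riga, Lagos-Lima, Cairo-Delhi, Cairo-Lima, Lagos-Seoul, Hanoi-Sofia, Delhi-Paris; total weight 1+2+2+4+5+5+7+10 = 36.

36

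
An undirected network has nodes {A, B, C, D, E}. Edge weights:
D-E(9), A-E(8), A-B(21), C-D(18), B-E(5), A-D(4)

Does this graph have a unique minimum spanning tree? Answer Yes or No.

Kruskal: consider edges lightest-first.
A-D (4): add. Components now {A,D} {B} {C} {E}
B-E (5): add. Components now {A,D} {B,E} {C}
A-E (8): add. Components now {A,B,D,E} {C}
D-E (9): skip — D and E already connected.
C-D (18): add. Components now {A,B,C,D,E}
Every non-tree edge has weight strictly greater than the heaviest edge on the tree path between its endpoints, so the MST is unique.

Yes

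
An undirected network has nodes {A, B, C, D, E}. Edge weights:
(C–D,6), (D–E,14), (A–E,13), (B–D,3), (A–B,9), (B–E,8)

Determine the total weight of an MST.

Sort edges by weight, then run Kruskal:
B–D (3): add — endpoints in different components.
C–D (6): add — endpoints in different components.
B–E (8): add — endpoints in different components.
A–B (9): add — endpoints in different components.
MST edges: B–D, C–D, B–E, A–B; total weight 3+6+8+9 = 26.

26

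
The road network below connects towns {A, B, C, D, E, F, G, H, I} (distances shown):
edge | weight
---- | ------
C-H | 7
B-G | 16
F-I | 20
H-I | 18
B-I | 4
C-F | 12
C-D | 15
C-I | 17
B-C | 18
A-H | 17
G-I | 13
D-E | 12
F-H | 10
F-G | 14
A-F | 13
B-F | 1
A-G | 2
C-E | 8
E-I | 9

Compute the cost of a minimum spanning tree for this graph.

Prim's algorithm from G:
Step 1: cheapest edge leaving the tree is A-G (2); add A.
Step 2: cheapest edge leaving the tree is A-F (13); add F.
Step 3: cheapest edge leaving the tree is B-F (1); add B.
Step 4: cheapest edge leaving the tree is B-I (4); add I.
Step 5: cheapest edge leaving the tree is E-I (9); add E.
Step 6: cheapest edge leaving the tree is C-E (8); add C.
Step 7: cheapest edge leaving the tree is C-H (7); add H.
Step 8: cheapest edge leaving the tree is D-E (12); add D.
MST edges: A-G, A-F, B-F, B-I, E-I, C-E, C-H, D-E; total weight 2+13+1+4+9+8+7+12 = 56.

56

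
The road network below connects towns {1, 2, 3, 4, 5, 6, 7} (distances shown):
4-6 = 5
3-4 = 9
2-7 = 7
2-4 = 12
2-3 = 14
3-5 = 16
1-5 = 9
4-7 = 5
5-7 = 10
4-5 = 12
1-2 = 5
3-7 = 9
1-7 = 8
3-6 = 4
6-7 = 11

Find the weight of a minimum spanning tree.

Prim's algorithm from 1:
Step 1: cheapest edge leaving the tree is 1-2 (5); add 2.
Step 2: cheapest edge leaving the tree is 2-7 (7); add 7.
Step 3: cheapest edge leaving the tree is 4-7 (5); add 4.
Step 4: cheapest edge leaving the tree is 4-6 (5); add 6.
Step 5: cheapest edge leaving the tree is 3-6 (4); add 3.
Step 6: cheapest edge leaving the tree is 1-5 (9); add 5.
MST edges: 1-2, 2-7, 4-7, 4-6, 3-6, 1-5; total weight 5+7+5+5+4+9 = 35.

35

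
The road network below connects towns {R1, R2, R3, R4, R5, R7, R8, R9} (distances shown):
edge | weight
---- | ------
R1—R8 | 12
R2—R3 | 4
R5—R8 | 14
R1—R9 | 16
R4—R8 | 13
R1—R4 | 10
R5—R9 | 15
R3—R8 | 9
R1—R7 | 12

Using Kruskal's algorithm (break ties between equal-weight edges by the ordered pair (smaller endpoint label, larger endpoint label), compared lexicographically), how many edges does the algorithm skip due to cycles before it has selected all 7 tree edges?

1

Kruskal: consider edges lightest-first.
R2—R3 (4): add — endpoints in different components.
R3—R8 (9): add — endpoints in different components.
R1—R4 (10): add — endpoints in different components.
R1—R7 (12): add — endpoints in different components.
R1—R8 (12): add — endpoints in different components.
R4—R8 (13): skip — R8 and R4 already connected.
R5—R8 (14): add — endpoints in different components.
R5—R9 (15): add — endpoints in different components.
Edges rejected before the tree was complete: 1.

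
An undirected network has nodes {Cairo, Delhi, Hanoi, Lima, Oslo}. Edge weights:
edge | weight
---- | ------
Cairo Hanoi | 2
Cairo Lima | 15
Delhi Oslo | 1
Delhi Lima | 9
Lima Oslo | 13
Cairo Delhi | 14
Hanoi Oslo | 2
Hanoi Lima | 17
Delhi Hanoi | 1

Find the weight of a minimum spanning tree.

13

Grow the tree from Lima using Prim:
Step 1: cheapest edge leaving the tree is Delhi Lima (9); add Delhi.
Step 2: cheapest edge leaving the tree is Delhi Hanoi (1); add Hanoi.
Step 3: cheapest edge leaving the tree is Delhi Oslo (1); add Oslo.
Step 4: cheapest edge leaving the tree is Cairo Hanoi (2); add Cairo.
MST edges: Delhi Lima, Delhi Hanoi, Delhi Oslo, Cairo Hanoi; total weight 9+1+1+2 = 13.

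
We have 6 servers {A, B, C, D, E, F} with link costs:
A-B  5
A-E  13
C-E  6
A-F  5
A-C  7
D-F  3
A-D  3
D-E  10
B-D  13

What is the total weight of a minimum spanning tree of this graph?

24

Sort edges by weight, then run Kruskal:
A-D (3): add. Components now {A,D} {B} {C} {E} {F}
D-F (3): add. Components now {A,D,F} {B} {C} {E}
A-B (5): add. Components now {A,B,D,F} {C} {E}
A-F (5): skip — A and F already connected.
C-E (6): add. Components now {A,B,D,F} {C,E}
A-C (7): add. Components now {A,B,C,D,E,F}
MST edges: A-D, D-F, A-B, C-E, A-C; total weight 3+3+5+6+7 = 24.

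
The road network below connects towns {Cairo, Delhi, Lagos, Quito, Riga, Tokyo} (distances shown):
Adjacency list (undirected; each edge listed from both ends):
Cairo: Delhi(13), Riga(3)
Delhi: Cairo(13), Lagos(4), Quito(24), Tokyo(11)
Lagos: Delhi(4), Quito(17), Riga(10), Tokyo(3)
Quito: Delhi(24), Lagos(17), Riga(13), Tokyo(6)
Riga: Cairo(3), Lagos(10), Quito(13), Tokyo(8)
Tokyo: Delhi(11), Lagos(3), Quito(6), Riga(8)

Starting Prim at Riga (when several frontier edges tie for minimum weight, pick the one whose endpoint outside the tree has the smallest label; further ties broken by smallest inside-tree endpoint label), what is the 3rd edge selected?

Lagos-Tokyo

Prim, starting at Riga.
Step 1: frontier [Cairo–Riga 3, Riga–Tokyo 8, Lagos–Riga 10, Quito–Riga 13] → take Cairo–Riga (3); add Cairo.
Step 2: frontier [Cairo–Delhi 13, Riga–Tokyo 8, Lagos–Riga 10, Quito–Riga 13] → take Riga–Tokyo (8); add Tokyo.
Step 3: frontier [Cairo–Delhi 13, Lagos–Riga 10, Quito–Riga 13, Lagos–Tokyo 3, Quito–Tokyo 6, Delhi–Tokyo 11] → take Lagos–Tokyo (3); add Lagos.
Step 4: frontier [Cairo–Delhi 13, Delhi–Lagos 4, Lagos–Quito 17, Quito–Riga 13, Quito–Tokyo 6, Delhi–Tokyo 11] → take Delhi–Lagos (4); add Delhi.
Step 5: frontier [Delhi–Quito 24, Lagos–Quito 17, Quito–Riga 13, Quito–Tokyo 6] → take Quito–Tokyo (6); add Quito.
The 3rd edge added is Lagos–Tokyo.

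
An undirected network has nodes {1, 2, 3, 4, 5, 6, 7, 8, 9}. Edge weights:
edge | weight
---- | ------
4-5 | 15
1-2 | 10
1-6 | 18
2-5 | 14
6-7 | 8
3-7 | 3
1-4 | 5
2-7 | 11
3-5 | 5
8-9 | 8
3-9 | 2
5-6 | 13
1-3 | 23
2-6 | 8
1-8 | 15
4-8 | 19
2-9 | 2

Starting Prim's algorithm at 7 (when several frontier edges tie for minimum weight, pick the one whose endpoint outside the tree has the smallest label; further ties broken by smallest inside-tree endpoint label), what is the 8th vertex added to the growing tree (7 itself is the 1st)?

Prim, starting at 7.
Step 1: cheapest edge leaving the tree is 3-7 (3); add 3.
Step 2: cheapest edge leaving the tree is 3-9 (2); add 9.
Step 3: cheapest edge leaving the tree is 2-9 (2); add 2.
Step 4: cheapest edge leaving the tree is 3-5 (5); add 5.
Step 5: cheapest edge leaving the tree is 2-6 (8); add 6.
Step 6: cheapest edge leaving the tree is 8-9 (8); add 8.
Step 7: cheapest edge leaving the tree is 1-2 (10); add 1.
Step 8: cheapest edge leaving the tree is 1-4 (5); add 4.
Vertex order: 7, 3, 9, 2, 5, 6, 8, 1, 4. The 8th vertex is 1.

1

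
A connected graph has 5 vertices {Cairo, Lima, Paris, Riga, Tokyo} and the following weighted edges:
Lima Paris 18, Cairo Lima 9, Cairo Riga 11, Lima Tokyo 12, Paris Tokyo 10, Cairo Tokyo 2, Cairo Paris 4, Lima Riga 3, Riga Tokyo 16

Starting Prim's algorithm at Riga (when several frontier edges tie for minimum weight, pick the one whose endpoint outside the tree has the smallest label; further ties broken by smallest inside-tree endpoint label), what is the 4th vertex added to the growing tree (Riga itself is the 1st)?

Prim's algorithm from Riga:
Step 1: frontier [Lima Riga 3, Cairo Riga 11, Riga Tokyo 16] → take Lima Riga (3); add Lima.
Step 2: frontier [Cairo Lima 9, Lima Tokyo 12, Lima Paris 18, Cairo Riga 11, Riga Tokyo 16] → take Cairo Lima (9); add Cairo.
Step 3: frontier [Cairo Tokyo 2, Cairo Paris 4, Lima Tokyo 12, Lima Paris 18, Riga Tokyo 16] → take Cairo Tokyo (2); add Tokyo.
Step 4: frontier [Cairo Paris 4, Lima Paris 18, Paris Tokyo 10] → take Cairo Paris (4); add Paris.
Vertex order: Riga, Lima, Cairo, Tokyo, Paris. The 4th vertex is Tokyo.

Tokyo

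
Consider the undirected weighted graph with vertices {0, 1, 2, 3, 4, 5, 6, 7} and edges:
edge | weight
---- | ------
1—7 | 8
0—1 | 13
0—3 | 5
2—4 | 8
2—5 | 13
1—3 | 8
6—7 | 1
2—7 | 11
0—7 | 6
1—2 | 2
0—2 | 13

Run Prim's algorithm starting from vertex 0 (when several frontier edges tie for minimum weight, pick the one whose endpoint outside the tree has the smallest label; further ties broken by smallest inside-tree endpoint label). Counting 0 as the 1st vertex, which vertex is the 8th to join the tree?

5

Prim, starting at 0.
Step 1: frontier [0—3 5, 0—7 6, 0—1 13, 0—2 13] → take 0—3 (5); add 3.
Step 2: frontier [0—7 6, 0—1 13, 0—2 13, 1—3 8] → take 0—7 (6); add 7.
Step 3: frontier [0—1 13, 0—2 13, 1—3 8, 6—7 1, 1—7 8, 2—7 11] → take 6—7 (1); add 6.
Step 4: frontier [0—1 13, 0—2 13, 1—3 8, 1—7 8, 2—7 11] → take 1—3 (8); add 1.
Step 5: frontier [0—2 13, 1—2 2, 2—7 11] → take 1—2 (2); add 2.
Step 6: frontier [2—4 8, 2—5 13] → take 2—4 (8); add 4.
Step 7: frontier [2—5 13] → take 2—5 (13); add 5.
Vertex order: 0, 3, 7, 6, 1, 2, 4, 5. The 8th vertex is 5.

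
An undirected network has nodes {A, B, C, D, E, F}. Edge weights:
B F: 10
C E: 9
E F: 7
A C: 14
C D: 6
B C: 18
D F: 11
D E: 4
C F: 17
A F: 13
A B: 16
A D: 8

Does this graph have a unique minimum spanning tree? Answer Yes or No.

Yes

Kruskal's algorithm — process edges by increasing weight (ties by edge label):
D E (4): add — endpoints in different components.
C D (6): add — endpoints in different components.
E F (7): add — endpoints in different components.
A D (8): add — endpoints in different components.
C E (9): skip — C and E already connected.
B F (10): add — endpoints in different components.
Every non-tree edge has weight strictly greater than the heaviest edge on the tree path between its endpoints, so the MST is unique.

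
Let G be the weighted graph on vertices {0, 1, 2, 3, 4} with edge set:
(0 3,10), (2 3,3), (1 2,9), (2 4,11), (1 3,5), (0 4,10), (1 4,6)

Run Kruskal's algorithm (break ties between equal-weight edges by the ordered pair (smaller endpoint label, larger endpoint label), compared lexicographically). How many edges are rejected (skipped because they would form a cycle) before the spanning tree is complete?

1

Kruskal's algorithm — process edges by increasing weight (ties by edge label):
2 3 (3): add. Components now {0} {1} {2,3} {4}
1 3 (5): add. Components now {0} {1,2,3} {4}
1 4 (6): add. Components now {0} {1,2,3,4}
1 2 (9): skip — 1 and 2 already connected.
0 3 (10): add. Components now {0,1,2,3,4}
Edges rejected before the tree was complete: 1.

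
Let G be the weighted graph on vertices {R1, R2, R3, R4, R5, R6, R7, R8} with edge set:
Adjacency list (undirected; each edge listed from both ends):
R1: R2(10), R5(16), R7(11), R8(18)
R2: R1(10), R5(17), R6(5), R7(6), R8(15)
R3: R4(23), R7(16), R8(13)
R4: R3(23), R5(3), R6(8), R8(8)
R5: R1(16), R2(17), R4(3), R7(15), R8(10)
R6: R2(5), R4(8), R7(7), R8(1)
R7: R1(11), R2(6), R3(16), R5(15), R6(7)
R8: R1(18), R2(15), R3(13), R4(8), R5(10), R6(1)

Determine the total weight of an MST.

Kruskal: consider edges lightest-first.
R6 R8 (1): add — endpoints in different components.
R4 R5 (3): add — endpoints in different components.
R2 R6 (5): add — endpoints in different components.
R2 R7 (6): add — endpoints in different components.
R6 R7 (7): skip — R7 and R6 already connected.
R4 R6 (8): add — endpoints in different components.
R4 R8 (8): skip — R4 and R8 already connected.
R1 R2 (10): add — endpoints in different components.
R5 R8 (10): skip — R5 and R8 already connected.
R1 R7 (11): skip — R1 and R7 already connected.
R3 R8 (13): add — endpoints in different components.
MST edges: R6 R8, R4 R5, R2 R6, R2 R7, R4 R6, R1 R2, R3 R8; total weight 1+3+5+6+8+10+13 = 46.

46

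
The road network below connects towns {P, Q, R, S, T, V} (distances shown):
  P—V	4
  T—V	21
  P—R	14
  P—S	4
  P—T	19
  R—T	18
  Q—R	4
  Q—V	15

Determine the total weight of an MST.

44

Sort edges by weight, then run Kruskal:
P—S (4): add — endpoints in different components.
P—V (4): add — endpoints in different components.
Q—R (4): add — endpoints in different components.
P—R (14): add — endpoints in different components.
Q—V (15): skip — Q and V already connected.
R—T (18): add — endpoints in different components.
MST edges: P—S, P—V, Q—R, P—R, R—T; total weight 4+4+4+14+18 = 44.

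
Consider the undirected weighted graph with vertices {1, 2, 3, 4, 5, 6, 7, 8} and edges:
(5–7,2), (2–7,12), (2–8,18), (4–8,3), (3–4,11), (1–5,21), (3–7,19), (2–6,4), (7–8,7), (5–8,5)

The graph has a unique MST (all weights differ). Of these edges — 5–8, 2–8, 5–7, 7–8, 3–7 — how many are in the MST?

2

Kruskal: consider edges lightest-first.
5–7 (2): add — endpoints in different components.
4–8 (3): add — endpoints in different components.
2–6 (4): add — endpoints in different components.
5–8 (5): add — endpoints in different components.
7–8 (7): skip — 7 and 8 already connected.
3–4 (11): add — endpoints in different components.
2–7 (12): add — endpoints in different components.
2–8 (18): skip — 2 and 8 already connected.
3–7 (19): skip — 3 and 7 already connected.
1–5 (21): add — endpoints in different components.
MST edge set: {5–7, 4–8, 2–6, 5–8, 3–4, 2–7, 1–5}.
Of the listed edges, {5–8, 5–7} are in the MST → 2.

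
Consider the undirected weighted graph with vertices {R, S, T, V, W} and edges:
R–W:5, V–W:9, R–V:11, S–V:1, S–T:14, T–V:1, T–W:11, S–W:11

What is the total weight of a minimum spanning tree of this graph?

Prim, starting at V.
Step 1: cheapest edge leaving the tree is S–V (1); add S.
Step 2: cheapest edge leaving the tree is T–V (1); add T.
Step 3: cheapest edge leaving the tree is V–W (9); add W.
Step 4: cheapest edge leaving the tree is R–W (5); add R.
MST edges: S–V, T–V, V–W, R–W; total weight 1+1+9+5 = 16.

16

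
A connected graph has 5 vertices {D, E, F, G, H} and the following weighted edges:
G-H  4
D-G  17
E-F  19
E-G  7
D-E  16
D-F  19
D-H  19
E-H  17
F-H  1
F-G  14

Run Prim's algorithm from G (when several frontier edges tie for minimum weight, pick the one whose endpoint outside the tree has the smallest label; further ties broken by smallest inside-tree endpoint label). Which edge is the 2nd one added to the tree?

F-H

Grow the tree from G using Prim:
Step 1: cheapest edge leaving the tree is G-H (4); add H.
Step 2: cheapest edge leaving the tree is F-H (1); add F.
Step 3: cheapest edge leaving the tree is E-G (7); add E.
Step 4: cheapest edge leaving the tree is D-E (16); add D.
The 2nd edge added is F-H.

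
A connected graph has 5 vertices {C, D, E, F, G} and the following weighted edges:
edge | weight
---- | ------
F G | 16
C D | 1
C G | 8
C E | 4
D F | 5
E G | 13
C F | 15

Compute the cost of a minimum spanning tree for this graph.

Kruskal's algorithm — process edges by increasing weight (ties by edge label):
C D (1): add. Components now {C,D} {E} {F} {G}
C E (4): add. Components now {C,D,E} {F} {G}
D F (5): add. Components now {C,D,E,F} {G}
C G (8): add. Components now {C,D,E,F,G}
MST edges: C D, C E, D F, C G; total weight 1+4+5+8 = 18.

18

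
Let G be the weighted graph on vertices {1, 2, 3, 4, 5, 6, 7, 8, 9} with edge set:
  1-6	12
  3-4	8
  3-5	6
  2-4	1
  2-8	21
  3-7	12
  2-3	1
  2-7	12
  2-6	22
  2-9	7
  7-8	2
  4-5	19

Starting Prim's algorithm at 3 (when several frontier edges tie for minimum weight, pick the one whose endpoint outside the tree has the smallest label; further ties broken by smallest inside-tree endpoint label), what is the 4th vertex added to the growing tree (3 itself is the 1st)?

5

Prim, starting at 3.
Step 1: frontier [2-3 1, 3-5 6, 3-4 8, 3-7 12] → take 2-3 (1); add 2.
Step 2: frontier [2-4 1, 2-9 7, 2-7 12, 2-8 21, 2-6 22, 3-5 6, 3-4 8, 3-7 12] → take 2-4 (1); add 4.
Step 3: frontier [2-9 7, 2-7 12, 2-8 21, 2-6 22, 3-5 6, 3-7 12, 4-5 19] → take 3-5 (6); add 5.
Step 4: frontier [2-9 7, 2-7 12, 2-8 21, 2-6 22, 3-7 12] → take 2-9 (7); add 9.
Step 5: frontier [2-7 12, 2-8 21, 2-6 22, 3-7 12] → take 2-7 (12); add 7.
Step 6: frontier [2-8 21, 2-6 22, 7-8 2] → take 7-8 (2); add 8.
Step 7: frontier [2-6 22] → take 2-6 (22); add 6.
Step 8: frontier [1-6 12] → take 1-6 (12); add 1.
Vertex order: 3, 2, 4, 5, 9, 7, 8, 6, 1. The 4th vertex is 5.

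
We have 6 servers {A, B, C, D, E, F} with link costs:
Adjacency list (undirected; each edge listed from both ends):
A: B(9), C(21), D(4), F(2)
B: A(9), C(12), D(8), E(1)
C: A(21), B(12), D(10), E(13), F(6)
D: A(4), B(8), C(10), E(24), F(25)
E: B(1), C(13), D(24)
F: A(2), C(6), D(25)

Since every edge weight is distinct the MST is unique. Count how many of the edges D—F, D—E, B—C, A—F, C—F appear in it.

2

Kruskal's algorithm — process edges by increasing weight (ties by edge label):
B—E (1): add — endpoints in different components.
A—F (2): add — endpoints in different components.
A—D (4): add — endpoints in different components.
C—F (6): add — endpoints in different components.
B—D (8): add — endpoints in different components.
MST edge set: {B—E, A—F, A—D, C—F, B—D}.
Of the listed edges, {A—F, C—F} are in the MST → 2.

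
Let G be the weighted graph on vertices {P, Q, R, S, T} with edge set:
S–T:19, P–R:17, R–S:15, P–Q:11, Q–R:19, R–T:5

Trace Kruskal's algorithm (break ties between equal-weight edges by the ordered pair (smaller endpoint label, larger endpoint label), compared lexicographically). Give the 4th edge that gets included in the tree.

P-R

Sort edges by weight, then run Kruskal:
R–T (5): add — endpoints in different components.
P–Q (11): add — endpoints in different components.
R–S (15): add — endpoints in different components.
P–R (17): add — endpoints in different components.
The 4th edge added is P–R.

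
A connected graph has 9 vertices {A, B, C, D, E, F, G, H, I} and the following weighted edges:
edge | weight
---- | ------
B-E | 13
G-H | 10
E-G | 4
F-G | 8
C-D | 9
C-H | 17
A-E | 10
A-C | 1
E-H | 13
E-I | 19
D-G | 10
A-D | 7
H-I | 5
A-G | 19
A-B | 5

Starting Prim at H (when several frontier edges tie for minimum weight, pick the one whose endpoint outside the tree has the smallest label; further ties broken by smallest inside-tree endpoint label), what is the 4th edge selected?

F-G

Grow the tree from H using Prim:
Step 1: cheapest edge leaving the tree is H-I (5); add I.
Step 2: cheapest edge leaving the tree is G-H (10); add G.
Step 3: cheapest edge leaving the tree is E-G (4); add E.
Step 4: cheapest edge leaving the tree is F-G (8); add F.
Step 5: cheapest edge leaving the tree is A-E (10); add A.
Step 6: cheapest edge leaving the tree is A-C (1); add C.
Step 7: cheapest edge leaving the tree is A-B (5); add B.
Step 8: cheapest edge leaving the tree is A-D (7); add D.
The 4th edge added is F-G.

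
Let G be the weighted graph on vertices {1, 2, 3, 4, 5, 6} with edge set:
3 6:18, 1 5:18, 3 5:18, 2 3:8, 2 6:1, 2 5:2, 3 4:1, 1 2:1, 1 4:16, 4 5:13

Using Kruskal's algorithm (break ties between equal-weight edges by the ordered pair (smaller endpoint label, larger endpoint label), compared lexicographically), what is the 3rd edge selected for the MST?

Kruskal: consider edges lightest-first.
1 2 (1): add. Components now {1,2} {3} {4} {5} {6}
2 6 (1): add. Components now {1,2,6} {3} {4} {5}
3 4 (1): add. Components now {1,2,6} {3,4} {5}
2 5 (2): add. Components now {1,2,5,6} {3,4}
2 3 (8): add. Components now {1,2,3,4,5,6}
The 3rd edge added is 3 4.

3-4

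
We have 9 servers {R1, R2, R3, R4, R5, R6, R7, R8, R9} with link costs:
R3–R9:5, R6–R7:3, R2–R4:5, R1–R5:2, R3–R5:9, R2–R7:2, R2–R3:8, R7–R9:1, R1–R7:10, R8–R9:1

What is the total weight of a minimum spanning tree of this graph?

28

Prim's algorithm from R7:
Step 1: frontier [R7–R9 1, R2–R7 2, R6–R7 3, R1–R7 10] → take R7–R9 (1); add R9.
Step 2: frontier [R2–R7 2, R6–R7 3, R1–R7 10, R8–R9 1, R3–R9 5] → take R8–R9 (1); add R8.
Step 3: frontier [R2–R7 2, R6–R7 3, R1–R7 10, R3–R9 5] → take R2–R7 (2); add R2.
Step 4: frontier [R2–R4 5, R2–R3 8, R6–R7 3, R1–R7 10, R3–R9 5] → take R6–R7 (3); add R6.
Step 5: frontier [R2–R4 5, R2–R3 8, R1–R7 10, R3–R9 5] → take R3–R9 (5); add R3.
Step 6: frontier [R2–R4 5, R3–R5 9, R1–R7 10] → take R2–R4 (5); add R4.
Step 7: frontier [R3–R5 9, R1–R7 10] → take R3–R5 (9); add R5.
Step 8: frontier [R1–R5 2, R1–R7 10] → take R1–R5 (2); add R1.
MST edges: R7–R9, R8–R9, R2–R7, R6–R7, R3–R9, R2–R4, R3–R5, R1–R5; total weight 1+1+2+3+5+5+9+2 = 28.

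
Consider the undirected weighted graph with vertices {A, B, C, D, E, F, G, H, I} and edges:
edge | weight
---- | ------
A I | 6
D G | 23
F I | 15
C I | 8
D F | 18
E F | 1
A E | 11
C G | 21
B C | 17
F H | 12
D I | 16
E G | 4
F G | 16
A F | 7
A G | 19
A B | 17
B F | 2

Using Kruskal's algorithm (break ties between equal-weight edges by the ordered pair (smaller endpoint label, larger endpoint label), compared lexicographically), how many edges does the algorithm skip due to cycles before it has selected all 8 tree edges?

Kruskal's algorithm — process edges by increasing weight (ties by edge label):
E F (1): add — endpoints in different components.
B F (2): add — endpoints in different components.
E G (4): add — endpoints in different components.
A I (6): add — endpoints in different components.
A F (7): add — endpoints in different components.
C I (8): add — endpoints in different components.
A E (11): skip — A and E already connected.
F H (12): add — endpoints in different components.
F I (15): skip — F and I already connected.
D I (16): add — endpoints in different components.
Edges rejected before the tree was complete: 2.

2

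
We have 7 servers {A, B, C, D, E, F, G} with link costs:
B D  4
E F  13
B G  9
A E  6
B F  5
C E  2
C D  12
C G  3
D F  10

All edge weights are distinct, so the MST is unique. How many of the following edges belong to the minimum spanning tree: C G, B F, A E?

3

Kruskal: consider edges lightest-first.
C E (2): add. Components now {A} {B} {C,E} {D} {F} {G}
C G (3): add. Components now {A} {B} {C,E,G} {D} {F}
B D (4): add. Components now {A} {B,D} {C,E,G} {F}
B F (5): add. Components now {A} {B,D,F} {C,E,G}
A E (6): add. Components now {A,C,E,G} {B,D,F}
B G (9): add. Components now {A,B,C,D,E,F,G}
MST edge set: {C E, C G, B D, B F, A E, B G}.
Of the listed edges, {C G, B F, A E} are in the MST → 3.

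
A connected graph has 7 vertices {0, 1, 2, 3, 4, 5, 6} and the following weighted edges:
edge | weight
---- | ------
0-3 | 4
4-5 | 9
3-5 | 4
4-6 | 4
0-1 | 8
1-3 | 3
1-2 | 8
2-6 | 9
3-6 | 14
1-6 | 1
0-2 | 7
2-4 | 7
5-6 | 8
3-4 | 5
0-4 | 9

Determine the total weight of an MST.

Prim's algorithm from 4:
Step 1: cheapest edge leaving the tree is 4-6 (4); add 6.
Step 2: cheapest edge leaving the tree is 1-6 (1); add 1.
Step 3: cheapest edge leaving the tree is 1-3 (3); add 3.
Step 4: cheapest edge leaving the tree is 0-3 (4); add 0.
Step 5: cheapest edge leaving the tree is 3-5 (4); add 5.
Step 6: cheapest edge leaving the tree is 0-2 (7); add 2.
MST edges: 4-6, 1-6, 1-3, 0-3, 3-5, 0-2; total weight 4+1+3+4+4+7 = 23.

23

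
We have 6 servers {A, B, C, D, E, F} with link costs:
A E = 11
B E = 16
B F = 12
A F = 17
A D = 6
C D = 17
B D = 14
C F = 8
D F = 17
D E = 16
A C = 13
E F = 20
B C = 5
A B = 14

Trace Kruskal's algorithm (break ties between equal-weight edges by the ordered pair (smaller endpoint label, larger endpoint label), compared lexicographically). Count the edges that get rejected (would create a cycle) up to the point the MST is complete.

1

Kruskal: consider edges lightest-first.
B C (5): add — endpoints in different components.
A D (6): add — endpoints in different components.
C F (8): add — endpoints in different components.
A E (11): add — endpoints in different components.
B F (12): skip — B and F already connected.
A C (13): add — endpoints in different components.
Edges rejected before the tree was complete: 1.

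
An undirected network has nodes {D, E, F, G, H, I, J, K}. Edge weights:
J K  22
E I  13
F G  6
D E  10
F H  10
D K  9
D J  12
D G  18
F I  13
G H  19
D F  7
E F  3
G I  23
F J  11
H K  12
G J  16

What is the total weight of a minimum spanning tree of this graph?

59

Kruskal's algorithm — process edges by increasing weight (ties by edge label):
E F (3): add — endpoints in different components.
F G (6): add — endpoints in different components.
D F (7): add — endpoints in different components.
D K (9): add — endpoints in different components.
D E (10): skip — D and E already connected.
F H (10): add — endpoints in different components.
F J (11): add — endpoints in different components.
D J (12): skip — D and J already connected.
H K (12): skip — H and K already connected.
E I (13): add — endpoints in different components.
MST edges: E F, F G, D F, D K, F H, F J, E I; total weight 3+6+7+9+10+11+13 = 59.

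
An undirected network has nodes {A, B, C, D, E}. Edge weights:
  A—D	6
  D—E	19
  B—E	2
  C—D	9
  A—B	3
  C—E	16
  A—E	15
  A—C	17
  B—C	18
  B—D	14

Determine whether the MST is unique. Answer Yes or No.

Yes

Kruskal's algorithm — process edges by increasing weight (ties by edge label):
B—E (2): add. Components now {A} {B,E} {C} {D}
A—B (3): add. Components now {A,B,E} {C} {D}
A—D (6): add. Components now {A,B,D,E} {C}
C—D (9): add. Components now {A,B,C,D,E}
Every non-tree edge has weight strictly greater than the heaviest edge on the tree path between its endpoints, so the MST is unique.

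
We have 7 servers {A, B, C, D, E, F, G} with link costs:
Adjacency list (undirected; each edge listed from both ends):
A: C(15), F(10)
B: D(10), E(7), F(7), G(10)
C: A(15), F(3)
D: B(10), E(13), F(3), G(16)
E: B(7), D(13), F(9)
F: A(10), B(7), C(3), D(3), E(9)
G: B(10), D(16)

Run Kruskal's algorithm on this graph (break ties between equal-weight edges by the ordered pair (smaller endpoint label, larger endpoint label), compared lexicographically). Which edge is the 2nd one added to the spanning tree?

D-F

Kruskal's algorithm — process edges by increasing weight (ties by edge label):
C F (3): add. Components now {A} {B} {C,F} {D} {E} {G}
D F (3): add. Components now {A} {B} {C,D,F} {E} {G}
B E (7): add. Components now {A} {B,E} {C,D,F} {G}
B F (7): add. Components now {A} {B,C,D,E,F} {G}
E F (9): skip — E and F already connected.
A F (10): add. Components now {A,B,C,D,E,F} {G}
B D (10): skip — B and D already connected.
B G (10): add. Components now {A,B,C,D,E,F,G}
The 2nd edge added is D F.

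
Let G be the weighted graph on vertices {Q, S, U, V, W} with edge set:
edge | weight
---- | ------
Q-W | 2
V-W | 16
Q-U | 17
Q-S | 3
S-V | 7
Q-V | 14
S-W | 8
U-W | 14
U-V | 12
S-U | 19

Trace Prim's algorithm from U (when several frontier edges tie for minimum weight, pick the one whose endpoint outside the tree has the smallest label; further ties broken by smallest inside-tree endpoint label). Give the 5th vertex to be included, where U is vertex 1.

Grow the tree from U using Prim:
Step 1: frontier [U-V 12, U-W 14, Q-U 17, S-U 19] → take U-V (12); add V.
Step 2: frontier [U-W 14, Q-U 17, S-U 19, S-V 7, Q-V 14, V-W 16] → take S-V (7); add S.
Step 3: frontier [Q-S 3, S-W 8, U-W 14, Q-U 17, Q-V 14, V-W 16] → take Q-S (3); add Q.
Step 4: frontier [Q-W 2, S-W 8, U-W 14, V-W 16] → take Q-W (2); add W.
Vertex order: U, V, S, Q, W. The 5th vertex is W.

W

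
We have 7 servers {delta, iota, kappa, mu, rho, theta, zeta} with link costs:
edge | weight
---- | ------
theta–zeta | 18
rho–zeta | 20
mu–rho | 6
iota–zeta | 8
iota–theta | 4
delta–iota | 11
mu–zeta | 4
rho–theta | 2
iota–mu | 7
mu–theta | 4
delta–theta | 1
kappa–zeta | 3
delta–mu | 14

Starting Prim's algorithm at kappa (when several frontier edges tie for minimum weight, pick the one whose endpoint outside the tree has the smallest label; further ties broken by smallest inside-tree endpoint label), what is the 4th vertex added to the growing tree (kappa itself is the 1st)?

Grow the tree from kappa using Prim:
Step 1: frontier [kappa–zeta 3] → take kappa–zeta (3); add zeta.
Step 2: frontier [mu–zeta 4, iota–zeta 8, theta–zeta 18, rho–zeta 20] → take mu–zeta (4); add mu.
Step 3: frontier [mu–theta 4, mu–rho 6, iota–mu 7, delta–mu 14, iota–zeta 8, theta–zeta 18, rho–zeta 20] → take mu–theta (4); add theta.
Step 4: frontier [mu–rho 6, iota–mu 7, delta–mu 14, delta–theta 1, rho–theta 2, iota–theta 4, iota–zeta 8, rho–zeta 20] → take delta–theta (1); add delta.
Step 5: frontier [delta–iota 11, mu–rho 6, iota–mu 7, rho–theta 2, iota–theta 4, iota–zeta 8, rho–zeta 20] → take rho–theta (2); add rho.
Step 6: frontier [delta–iota 11, iota–mu 7, iota–theta 4, iota–zeta 8] → take iota–theta (4); add iota.
Vertex order: kappa, zeta, mu, theta, delta, rho, iota. The 4th vertex is theta.

theta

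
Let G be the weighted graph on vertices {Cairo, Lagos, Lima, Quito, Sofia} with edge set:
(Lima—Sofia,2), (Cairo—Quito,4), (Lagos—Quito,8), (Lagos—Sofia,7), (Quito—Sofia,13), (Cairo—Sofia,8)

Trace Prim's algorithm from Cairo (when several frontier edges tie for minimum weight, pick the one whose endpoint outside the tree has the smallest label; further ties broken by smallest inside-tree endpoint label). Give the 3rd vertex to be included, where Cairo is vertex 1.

Prim's algorithm from Cairo:
Step 1: cheapest edge leaving the tree is Cairo—Quito (4); add Quito.
Step 2: cheapest edge leaving the tree is Lagos—Quito (8); add Lagos.
Step 3: cheapest edge leaving the tree is Lagos—Sofia (7); add Sofia.
Step 4: cheapest edge leaving the tree is Lima—Sofia (2); add Lima.
Vertex order: Cairo, Quito, Lagos, Sofia, Lima. The 3rd vertex is Lagos.

Lagos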